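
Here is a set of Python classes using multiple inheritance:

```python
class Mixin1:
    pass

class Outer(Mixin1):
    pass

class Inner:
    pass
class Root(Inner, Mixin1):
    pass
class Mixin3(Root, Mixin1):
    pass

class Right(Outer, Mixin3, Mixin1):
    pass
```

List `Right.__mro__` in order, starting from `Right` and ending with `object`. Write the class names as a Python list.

[Right, Outer, Mixin3, Root, Inner, Mixin1, object]

L[Right] = Right + merge(L[Outer], L[Mixin3], L[Mixin1], [Outer Mixin3 Mixin1])
  take Outer:  [Outer Mixin1 object] + [Mixin3 Root Inner Mixin1 object] + [Mixin1 object] + [Outer Mixin3 Mixin1]
  take Mixin3:  [Mixin1 object] + [Mixin3 Root Inner Mixin1 object] + [Mixin1 object] + [Mixin3 Mixin1]
  take Root:  [Mixin1 object] + [Root Inner Mixin1 object] + [Mixin1 object] + [Mixin1]
  take Inner:  [Mixin1 object] + [Inner Mixin1 object] + [Mixin1 object] + [Mixin1]
  take Mixin1:  [Mixin1 object] + [Mixin1 object] + [Mixin1 object] + [Mixin1]
  take object:  [object] + [object] + [object]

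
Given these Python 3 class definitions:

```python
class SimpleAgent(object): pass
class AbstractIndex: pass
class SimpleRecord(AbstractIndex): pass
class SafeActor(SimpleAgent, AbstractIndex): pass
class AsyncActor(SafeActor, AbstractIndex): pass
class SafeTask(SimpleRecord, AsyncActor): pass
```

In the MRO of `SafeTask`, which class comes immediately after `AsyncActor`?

L[SafeTask] = SafeTask + merge(L[SimpleRecord], L[AsyncActor], [SimpleRecord AsyncActor])
  take SimpleRecord:  [SimpleRecord AbstractIndex object] + [AsyncActor SafeActor SimpleAgent AbstractIndex object] + [SimpleRecord AsyncActor]
  take AsyncActor:  [AbstractIndex object] + [AsyncActor SafeActor SimpleAgent AbstractIndex object] + [AsyncActor]
  take SafeActor:  [AbstractIndex object] + [SafeActor SimpleAgent AbstractIndex object]
  take SimpleAgent:  [AbstractIndex object] + [SimpleAgent AbstractIndex object]
  take AbstractIndex:  [AbstractIndex object] + [AbstractIndex object]
  take object:  [object] + [object]
MRO: SafeTask SimpleRecord AsyncActor SafeActor SimpleAgent AbstractIndex object
AsyncActor is at position 2; next is SafeActor.

SafeActor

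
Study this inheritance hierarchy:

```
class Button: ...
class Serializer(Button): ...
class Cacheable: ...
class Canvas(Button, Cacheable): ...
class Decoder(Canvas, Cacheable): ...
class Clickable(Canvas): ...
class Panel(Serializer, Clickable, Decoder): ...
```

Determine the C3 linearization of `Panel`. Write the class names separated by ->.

Panel -> Serializer -> Clickable -> Decoder -> Canvas -> Button -> Cacheable -> object

L[Panel] = Panel + merge(L[Serializer], L[Clickable], L[Decoder], [Serializer Clickable Decoder])
  take Serializer:  [Serializer Button object] + [Clickable Canvas Button Cacheable object] + [Decoder Canvas Button Cacheable object] + [Serializer Clickable Decoder]
  take Clickable:  [Button object] + [Clickable Canvas Button Cacheable object] + [Decoder Canvas Button Cacheable object] + [Clickable Decoder]
  take Decoder:  [Button object] + [Canvas Button Cacheable object] + [Decoder Canvas Button Cacheable object] + [Decoder]
  take Canvas:  [Button object] + [Canvas Button Cacheable object] + [Canvas Button Cacheable object]
  take Button:  [Button object] + [Button Cacheable object] + [Button Cacheable object]
  take Cacheable:  [object] + [Cacheable object] + [Cacheable object]
  take object:  [object] + [object] + [object]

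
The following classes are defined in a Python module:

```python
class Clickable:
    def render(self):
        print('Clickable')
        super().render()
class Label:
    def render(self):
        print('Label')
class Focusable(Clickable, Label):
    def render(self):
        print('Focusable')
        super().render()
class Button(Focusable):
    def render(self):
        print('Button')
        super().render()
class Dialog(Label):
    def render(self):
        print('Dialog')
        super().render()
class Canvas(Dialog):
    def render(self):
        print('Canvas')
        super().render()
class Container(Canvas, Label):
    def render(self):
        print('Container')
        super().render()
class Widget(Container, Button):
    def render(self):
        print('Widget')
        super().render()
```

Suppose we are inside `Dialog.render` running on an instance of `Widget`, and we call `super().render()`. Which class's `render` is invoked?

L[Widget] = Widget + merge(L[Container], L[Button], [Container Button])
  take Container:  [Container Canvas Dialog Label object] + [Button Focusable Clickable Label object] + [Container Button]
  take Canvas:  [Canvas Dialog Label object] + [Button Focusable Clickable Label object] + [Button]
  take Dialog:  [Dialog Label object] + [Button Focusable Clickable Label object] + [Button]
  take Button:  [Label object] + [Button Focusable Clickable Label object] + [Button]
  take Focusable:  [Label object] + [Focusable Clickable Label object]
  take Clickable:  [Label object] + [Clickable Label object]
  take Label:  [Label object] + [Label object]
  take object:  [object] + [object]
MRO: Widget Container Canvas Dialog Button Focusable Clickable Label object
super() in Dialog.render on a Widget instance goes to the class after Dialog in Widget's MRO: Button.

Button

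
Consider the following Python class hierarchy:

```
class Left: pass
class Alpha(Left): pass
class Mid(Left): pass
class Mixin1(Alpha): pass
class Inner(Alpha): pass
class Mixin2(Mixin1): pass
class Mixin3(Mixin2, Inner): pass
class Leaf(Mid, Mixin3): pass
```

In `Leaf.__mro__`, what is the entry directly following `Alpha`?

Left

L[Leaf] = Leaf + merge(L[Mid], L[Mixin3], [Mid Mixin3])
  take Mid:  [Mid Left object] + [Mixin3 Mixin2 Mixin1 Inner Alpha Left object] + [Mid Mixin3]
  take Mixin3:  [Left object] + [Mixin3 Mixin2 Mixin1 Inner Alpha Left object] + [Mixin3]
  take Mixin2:  [Left object] + [Mixin2 Mixin1 Inner Alpha Left object]
  take Mixin1:  [Left object] + [Mixin1 Inner Alpha Left object]
  take Inner:  [Left object] + [Inner Alpha Left object]
  take Alpha:  [Left object] + [Alpha Left object]
  take Left:  [Left object] + [Left object]
  take object:  [object] + [object]
MRO: Leaf Mid Mixin3 Mixin2 Mixin1 Inner Alpha Left object
Alpha is at position 6; next is Left.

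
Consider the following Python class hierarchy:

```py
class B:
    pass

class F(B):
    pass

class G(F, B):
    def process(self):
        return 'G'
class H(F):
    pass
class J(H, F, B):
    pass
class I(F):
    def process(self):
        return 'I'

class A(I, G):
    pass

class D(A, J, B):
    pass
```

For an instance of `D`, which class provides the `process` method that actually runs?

L[D] = D + merge(L[A], L[J], L[B], [A J B])
  take A:  [A I G F B object] + [J H F B object] + [B object] + [A J B]
  take I:  [I G F B object] + [J H F B object] + [B object] + [J B]
  take G:  [G F B object] + [J H F B object] + [B object] + [J B]
  take J:  [F B object] + [J H F B object] + [B object] + [J B]
  take H:  [F B object] + [H F B object] + [B object] + [B]
  take F:  [F B object] + [F B object] + [B object] + [B]
  take B:  [B object] + [B object] + [B object] + [B]
  take object:  [object] + [object] + [object]
MRO: D A I G J H F B object
process is defined in: G, I. First along the MRO is I.

I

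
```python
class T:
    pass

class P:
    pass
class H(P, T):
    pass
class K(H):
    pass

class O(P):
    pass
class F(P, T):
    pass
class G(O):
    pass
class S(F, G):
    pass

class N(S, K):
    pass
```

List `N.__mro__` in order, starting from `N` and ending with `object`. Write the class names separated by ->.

L[N] = N + merge(L[S], L[K], [S K])
  take S:  [S F G O P T object] + [K H P T object] + [S K]
  take F:  [F G O P T object] + [K H P T object] + [K]
  take G:  [G O P T object] + [K H P T object] + [K]
  take O:  [O P T object] + [K H P T object] + [K]
  take K:  [P T object] + [K H P T object] + [K]
  take H:  [P T object] + [H P T object]
  take P:  [P T object] + [P T object]
  take T:  [T object] + [T object]
  take object:  [object] + [object]

N -> S -> F -> G -> O -> K -> H -> P -> T -> object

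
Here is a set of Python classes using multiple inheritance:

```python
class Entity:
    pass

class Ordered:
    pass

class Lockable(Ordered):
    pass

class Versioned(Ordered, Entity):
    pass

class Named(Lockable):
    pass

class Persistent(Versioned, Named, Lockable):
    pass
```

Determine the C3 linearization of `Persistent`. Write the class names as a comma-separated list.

Persistent, Versioned, Named, Lockable, Ordered, Entity, object

L[Persistent] = Persistent + merge(L[Versioned], L[Named], L[Lockable], [Versioned Named Lockable])
  take Versioned:  [Versioned Ordered Entity object] + [Named Lockable Ordered object] + [Lockable Ordered object] + [Versioned Named Lockable]
  take Named:  [Ordered Entity object] + [Named Lockable Ordered object] + [Lockable Ordered object] + [Named Lockable]
  take Lockable:  [Ordered Entity object] + [Lockable Ordered object] + [Lockable Ordered object] + [Lockable]
  take Ordered:  [Ordered Entity object] + [Ordered object] + [Ordered object]
  take Entity:  [Entity object] + [object] + [object]
  take object:  [object] + [object] + [object]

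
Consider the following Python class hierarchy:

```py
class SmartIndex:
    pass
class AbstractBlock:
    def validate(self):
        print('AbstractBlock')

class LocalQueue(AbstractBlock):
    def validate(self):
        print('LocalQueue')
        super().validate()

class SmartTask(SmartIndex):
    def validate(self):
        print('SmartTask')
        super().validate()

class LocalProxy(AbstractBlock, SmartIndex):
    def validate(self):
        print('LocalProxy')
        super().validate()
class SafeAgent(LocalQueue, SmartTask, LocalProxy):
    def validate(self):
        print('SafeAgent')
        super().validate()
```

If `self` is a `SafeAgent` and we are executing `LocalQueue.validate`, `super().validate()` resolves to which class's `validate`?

SmartTask

L[SafeAgent] = SafeAgent + merge(L[LocalQueue], L[SmartTask], L[LocalProxy], [LocalQueue SmartTask LocalProxy])
  take LocalQueue:  [LocalQueue AbstractBlock object] + [SmartTask SmartIndex object] + [LocalProxy AbstractBlock SmartIndex object] + [LocalQueue SmartTask LocalProxy]
  take SmartTask:  [AbstractBlock object] + [SmartTask SmartIndex object] + [LocalProxy AbstractBlock SmartIndex object] + [SmartTask LocalProxy]
  take LocalProxy:  [AbstractBlock object] + [SmartIndex object] + [LocalProxy AbstractBlock SmartIndex object] + [LocalProxy]
  take AbstractBlock:  [AbstractBlock object] + [SmartIndex object] + [AbstractBlock SmartIndex object]
  take SmartIndex:  [object] + [SmartIndex object] + [SmartIndex object]
  take object:  [object] + [object] + [object]
MRO: SafeAgent LocalQueue SmartTask LocalProxy AbstractBlock SmartIndex object
super() in LocalQueue.validate on a SafeAgent instance goes to the class after LocalQueue in SafeAgent's MRO: SmartTask.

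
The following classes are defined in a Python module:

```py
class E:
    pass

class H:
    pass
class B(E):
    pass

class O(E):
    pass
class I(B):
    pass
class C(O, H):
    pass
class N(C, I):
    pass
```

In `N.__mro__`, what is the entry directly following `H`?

object

L[N] = N + merge(L[C], L[I], [C I])
  take C:  [C O E H object] + [I B E object] + [C I]
  take O:  [O E H object] + [I B E object] + [I]
  take I:  [E H object] + [I B E object] + [I]
  take B:  [E H object] + [B E object]
  take E:  [E H object] + [E object]
  take H:  [H object] + [object]
  take object:  [object] + [object]
MRO: N C O I B E H object
H is at position 6; next is object.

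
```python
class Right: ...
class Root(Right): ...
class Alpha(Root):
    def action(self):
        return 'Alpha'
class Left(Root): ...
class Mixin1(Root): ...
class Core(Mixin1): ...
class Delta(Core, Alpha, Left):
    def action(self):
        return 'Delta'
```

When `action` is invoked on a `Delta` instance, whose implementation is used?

Delta

L[Delta] = Delta + merge(L[Core], L[Alpha], L[Left], [Core Alpha Left])
  take Core:  [Core Mixin1 Root Right object] + [Alpha Root Right object] + [Left Root Right object] + [Core Alpha Left]
  take Mixin1:  [Mixin1 Root Right object] + [Alpha Root Right object] + [Left Root Right object] + [Alpha Left]
  take Alpha:  [Root Right object] + [Alpha Root Right object] + [Left Root Right object] + [Alpha Left]
  take Left:  [Root Right object] + [Root Right object] + [Left Root Right object] + [Left]
  take Root:  [Root Right object] + [Root Right object] + [Root Right object]
  take Right:  [Right object] + [Right object] + [Right object]
  take object:  [object] + [object] + [object]
MRO: Delta Core Mixin1 Alpha Left Root Right object
action is defined in: Alpha, Delta. First along the MRO is Delta.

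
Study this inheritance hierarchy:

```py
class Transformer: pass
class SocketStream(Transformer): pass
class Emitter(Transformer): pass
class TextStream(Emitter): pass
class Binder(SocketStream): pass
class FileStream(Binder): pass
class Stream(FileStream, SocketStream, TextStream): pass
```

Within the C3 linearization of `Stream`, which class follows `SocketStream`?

L[Stream] = Stream + merge(L[FileStream], L[SocketStream], L[TextStream], [FileStream SocketStream TextStream])
  take FileStream:  [FileStream Binder SocketStream Transformer object] + [SocketStream Transformer object] + [TextStream Emitter Transformer object] + [FileStream SocketStream TextStream]
  take Binder:  [Binder SocketStream Transformer object] + [SocketStream Transformer object] + [TextStream Emitter Transformer object] + [SocketStream TextStream]
  take SocketStream:  [SocketStream Transformer object] + [SocketStream Transformer object] + [TextStream Emitter Transformer object] + [SocketStream TextStream]
  take TextStream:  [Transformer object] + [Transformer object] + [TextStream Emitter Transformer object] + [TextStream]
  take Emitter:  [Transformer object] + [Transformer object] + [Emitter Transformer object]
  take Transformer:  [Transformer object] + [Transformer object] + [Transformer object]
  take object:  [object] + [object] + [object]
MRO: Stream FileStream Binder SocketStream TextStream Emitter Transformer object
SocketStream is at position 3; next is TextStream.

TextStream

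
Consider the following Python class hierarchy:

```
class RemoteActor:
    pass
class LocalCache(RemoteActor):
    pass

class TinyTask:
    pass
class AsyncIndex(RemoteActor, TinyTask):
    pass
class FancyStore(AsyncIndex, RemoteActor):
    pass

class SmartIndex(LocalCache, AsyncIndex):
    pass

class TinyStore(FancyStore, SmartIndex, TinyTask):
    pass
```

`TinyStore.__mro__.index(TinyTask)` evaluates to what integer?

6

L[TinyStore] = TinyStore + merge(L[FancyStore], L[SmartIndex], L[TinyTask], [FancyStore SmartIndex TinyTask])
  take FancyStore:  [FancyStore AsyncIndex RemoteActor TinyTask object] + [SmartIndex LocalCache AsyncIndex RemoteActor TinyTask object] + [TinyTask object] + [FancyStore SmartIndex TinyTask]
  take SmartIndex:  [AsyncIndex RemoteActor TinyTask object] + [SmartIndex LocalCache AsyncIndex RemoteActor TinyTask object] + [TinyTask object] + [SmartIndex TinyTask]
  take LocalCache:  [AsyncIndex RemoteActor TinyTask object] + [LocalCache AsyncIndex RemoteActor TinyTask object] + [TinyTask object] + [TinyTask]
  take AsyncIndex:  [AsyncIndex RemoteActor TinyTask object] + [AsyncIndex RemoteActor TinyTask object] + [TinyTask object] + [TinyTask]
  take RemoteActor:  [RemoteActor TinyTask object] + [RemoteActor TinyTask object] + [TinyTask object] + [TinyTask]
  take TinyTask:  [TinyTask object] + [TinyTask object] + [TinyTask object] + [TinyTask]
  take object:  [object] + [object] + [object]
MRO: TinyStore FancyStore SmartIndex LocalCache AsyncIndex RemoteActor TinyTask object
TinyTask sits at index 6.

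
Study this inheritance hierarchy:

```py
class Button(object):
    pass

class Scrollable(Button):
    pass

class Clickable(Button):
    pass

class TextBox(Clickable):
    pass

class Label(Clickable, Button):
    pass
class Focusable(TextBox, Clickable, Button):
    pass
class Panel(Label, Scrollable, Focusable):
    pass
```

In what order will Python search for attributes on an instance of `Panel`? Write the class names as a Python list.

L[Panel] = Panel + merge(L[Label], L[Scrollable], L[Focusable], [Label Scrollable Focusable])
  take Label:  [Label Clickable Button object] + [Scrollable Button object] + [Focusable TextBox Clickable Button object] + [Label Scrollable Focusable]
  take Scrollable:  [Clickable Button object] + [Scrollable Button object] + [Focusable TextBox Clickable Button object] + [Scrollable Focusable]
  take Focusable:  [Clickable Button object] + [Button object] + [Focusable TextBox Clickable Button object] + [Focusable]
  take TextBox:  [Clickable Button object] + [Button object] + [TextBox Clickable Button object]
  take Clickable:  [Clickable Button object] + [Button object] + [Clickable Button object]
  take Button:  [Button object] + [Button object] + [Button object]
  take object:  [object] + [object] + [object]

[Panel, Label, Scrollable, Focusable, TextBox, Clickable, Button, object]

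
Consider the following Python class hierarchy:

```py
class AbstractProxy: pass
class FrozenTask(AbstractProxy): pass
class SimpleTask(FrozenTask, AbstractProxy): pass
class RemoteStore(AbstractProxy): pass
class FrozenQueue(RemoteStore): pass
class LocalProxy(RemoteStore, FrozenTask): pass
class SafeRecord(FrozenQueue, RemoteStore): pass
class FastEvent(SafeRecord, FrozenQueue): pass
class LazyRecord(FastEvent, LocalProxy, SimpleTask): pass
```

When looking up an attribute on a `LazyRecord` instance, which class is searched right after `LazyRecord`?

FastEvent

L[LazyRecord] = LazyRecord + merge(L[FastEvent], L[LocalProxy], L[SimpleTask], [FastEvent LocalProxy SimpleTask])
  take FastEvent:  [FastEvent SafeRecord FrozenQueue RemoteStore AbstractProxy object] + [LocalProxy RemoteStore FrozenTask AbstractProxy object] + [SimpleTask FrozenTask AbstractProxy object] + [FastEvent LocalProxy SimpleTask]
  take SafeRecord:  [SafeRecord FrozenQueue RemoteStore AbstractProxy object] + [LocalProxy RemoteStore FrozenTask AbstractProxy object] + [SimpleTask FrozenTask AbstractProxy object] + [LocalProxy SimpleTask]
  take FrozenQueue:  [FrozenQueue RemoteStore AbstractProxy object] + [LocalProxy RemoteStore FrozenTask AbstractProxy object] + [SimpleTask FrozenTask AbstractProxy object] + [LocalProxy SimpleTask]
  take LocalProxy:  [RemoteStore AbstractProxy object] + [LocalProxy RemoteStore FrozenTask AbstractProxy object] + [SimpleTask FrozenTask AbstractProxy object] + [LocalProxy SimpleTask]
  take RemoteStore:  [RemoteStore AbstractProxy object] + [RemoteStore FrozenTask AbstractProxy object] + [SimpleTask FrozenTask AbstractProxy object] + [SimpleTask]
  take SimpleTask:  [AbstractProxy object] + [FrozenTask AbstractProxy object] + [SimpleTask FrozenTask AbstractProxy object] + [SimpleTask]
  take FrozenTask:  [AbstractProxy object] + [FrozenTask AbstractProxy object] + [FrozenTask AbstractProxy object]
  take AbstractProxy:  [AbstractProxy object] + [AbstractProxy object] + [AbstractProxy object]
  take object:  [object] + [object] + [object]
MRO: LazyRecord FastEvent SafeRecord FrozenQueue LocalProxy RemoteStore SimpleTask FrozenTask AbstractProxy object
LazyRecord is at position 0; next is FastEvent.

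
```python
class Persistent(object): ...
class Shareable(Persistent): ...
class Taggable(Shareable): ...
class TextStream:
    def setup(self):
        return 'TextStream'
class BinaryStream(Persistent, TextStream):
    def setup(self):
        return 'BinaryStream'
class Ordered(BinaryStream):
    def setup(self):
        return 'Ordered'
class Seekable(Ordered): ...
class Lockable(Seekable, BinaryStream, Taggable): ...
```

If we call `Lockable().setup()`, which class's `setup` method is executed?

L[Lockable] = Lockable + merge(L[Seekable], L[BinaryStream], L[Taggable], [Seekable BinaryStream Taggable])
  take Seekable:  [Seekable Ordered BinaryStream Persistent TextStream object] + [BinaryStream Persistent TextStream object] + [Taggable Shareable Persistent object] + [Seekable BinaryStream Taggable]
  take Ordered:  [Ordered BinaryStream Persistent TextStream object] + [BinaryStream Persistent TextStream object] + [Taggable Shareable Persistent object] + [BinaryStream Taggable]
  take BinaryStream:  [BinaryStream Persistent TextStream object] + [BinaryStream Persistent TextStream object] + [Taggable Shareable Persistent object] + [BinaryStream Taggable]
  take Taggable:  [Persistent TextStream object] + [Persistent TextStream object] + [Taggable Shareable Persistent object] + [Taggable]
  take Shareable:  [Persistent TextStream object] + [Persistent TextStream object] + [Shareable Persistent object]
  take Persistent:  [Persistent TextStream object] + [Persistent TextStream object] + [Persistent object]
  take TextStream:  [TextStream object] + [TextStream object] + [object]
  take object:  [object] + [object] + [object]
MRO: Lockable Seekable Ordered BinaryStream Taggable Shareable Persistent TextStream object
setup is defined in: BinaryStream, Ordered, TextStream. First along the MRO is Ordered.

Ordered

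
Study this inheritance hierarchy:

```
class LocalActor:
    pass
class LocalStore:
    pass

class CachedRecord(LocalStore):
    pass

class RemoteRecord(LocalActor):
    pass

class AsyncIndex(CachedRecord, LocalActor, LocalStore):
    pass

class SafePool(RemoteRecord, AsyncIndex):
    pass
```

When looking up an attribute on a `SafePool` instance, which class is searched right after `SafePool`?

L[SafePool] = SafePool + merge(L[RemoteRecord], L[AsyncIndex], [RemoteRecord AsyncIndex])
  take RemoteRecord:  [RemoteRecord LocalActor object] + [AsyncIndex CachedRecord LocalActor LocalStore object] + [RemoteRecord AsyncIndex]
  take AsyncIndex:  [LocalActor object] + [AsyncIndex CachedRecord LocalActor LocalStore object] + [AsyncIndex]
  take CachedRecord:  [LocalActor object] + [CachedRecord LocalActor LocalStore object]
  take LocalActor:  [LocalActor object] + [LocalActor LocalStore object]
  take LocalStore:  [object] + [LocalStore object]
  take object:  [object] + [object]
MRO: SafePool RemoteRecord AsyncIndex CachedRecord LocalActor LocalStore object
SafePool is at position 0; next is RemoteRecord.

RemoteRecord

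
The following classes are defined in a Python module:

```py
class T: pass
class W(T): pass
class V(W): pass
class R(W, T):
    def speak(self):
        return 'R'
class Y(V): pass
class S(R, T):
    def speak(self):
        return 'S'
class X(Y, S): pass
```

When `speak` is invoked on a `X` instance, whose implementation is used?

L[X] = X + merge(L[Y], L[S], [Y S])
  take Y:  [Y V W T object] + [S R W T object] + [Y S]
  take V:  [V W T object] + [S R W T object] + [S]
  take S:  [W T object] + [S R W T object] + [S]
  take R:  [W T object] + [R W T object]
  take W:  [W T object] + [W T object]
  take T:  [T object] + [T object]
  take object:  [object] + [object]
MRO: X Y V S R W T object
speak is defined in: R, S. First along the MRO is S.

S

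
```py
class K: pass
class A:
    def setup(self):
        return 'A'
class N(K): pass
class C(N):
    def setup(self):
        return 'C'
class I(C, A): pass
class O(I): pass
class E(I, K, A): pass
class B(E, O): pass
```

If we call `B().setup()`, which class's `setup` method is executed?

C

L[B] = B + merge(L[E], L[O], [E O])
  take E:  [E I C N K A object] + [O I C N K A object] + [E O]
  take O:  [I C N K A object] + [O I C N K A object] + [O]
  take I:  [I C N K A object] + [I C N K A object]
  take C:  [C N K A object] + [C N K A object]
  take N:  [N K A object] + [N K A object]
  take K:  [K A object] + [K A object]
  take A:  [A object] + [A object]
  take object:  [object] + [object]
MRO: B E O I C N K A object
setup is defined in: A, C. First along the MRO is C.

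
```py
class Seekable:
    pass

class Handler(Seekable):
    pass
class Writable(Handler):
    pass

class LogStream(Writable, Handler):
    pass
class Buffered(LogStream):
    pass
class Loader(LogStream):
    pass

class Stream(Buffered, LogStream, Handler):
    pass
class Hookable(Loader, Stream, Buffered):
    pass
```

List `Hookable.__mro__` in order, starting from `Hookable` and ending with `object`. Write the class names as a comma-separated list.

Hookable, Loader, Stream, Buffered, LogStream, Writable, Handler, Seekable, object

L[Hookable] = Hookable + merge(L[Loader], L[Stream], L[Buffered], [Loader Stream Buffered])
  take Loader:  [Loader LogStream Writable Handler Seekable object] + [Stream Buffered LogStream Writable Handler Seekable object] + [Buffered LogStream Writable Handler Seekable object] + [Loader Stream Buffered]
  take Stream:  [LogStream Writable Handler Seekable object] + [Stream Buffered LogStream Writable Handler Seekable object] + [Buffered LogStream Writable Handler Seekable object] + [Stream Buffered]
  take Buffered:  [LogStream Writable Handler Seekable object] + [Buffered LogStream Writable Handler Seekable object] + [Buffered LogStream Writable Handler Seekable object] + [Buffered]
  take LogStream:  [LogStream Writable Handler Seekable object] + [LogStream Writable Handler Seekable object] + [LogStream Writable Handler Seekable object]
  take Writable:  [Writable Handler Seekable object] + [Writable Handler Seekable object] + [Writable Handler Seekable object]
  take Handler:  [Handler Seekable object] + [Handler Seekable object] + [Handler Seekable object]
  take Seekable:  [Seekable object] + [Seekable object] + [Seekable object]
  take object:  [object] + [object] + [object]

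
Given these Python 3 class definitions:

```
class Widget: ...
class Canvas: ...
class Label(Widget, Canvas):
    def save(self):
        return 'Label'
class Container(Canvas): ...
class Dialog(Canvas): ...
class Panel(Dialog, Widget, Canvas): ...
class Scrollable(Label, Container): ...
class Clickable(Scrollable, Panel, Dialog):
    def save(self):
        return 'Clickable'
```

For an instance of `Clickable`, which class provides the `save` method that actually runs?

L[Clickable] = Clickable + merge(L[Scrollable], L[Panel], L[Dialog], [Scrollable Panel Dialog])
  take Scrollable:  [Scrollable Label Widget Container Canvas object] + [Panel Dialog Widget Canvas object] + [Dialog Canvas object] + [Scrollable Panel Dialog]
  take Label:  [Label Widget Container Canvas object] + [Panel Dialog Widget Canvas object] + [Dialog Canvas object] + [Panel Dialog]
  take Panel:  [Widget Container Canvas object] + [Panel Dialog Widget Canvas object] + [Dialog Canvas object] + [Panel Dialog]
  take Dialog:  [Widget Container Canvas object] + [Dialog Widget Canvas object] + [Dialog Canvas object] + [Dialog]
  take Widget:  [Widget Container Canvas object] + [Widget Canvas object] + [Canvas object]
  take Container:  [Container Canvas object] + [Canvas object] + [Canvas object]
  take Canvas:  [Canvas object] + [Canvas object] + [Canvas object]
  take object:  [object] + [object] + [object]
MRO: Clickable Scrollable Label Panel Dialog Widget Container Canvas object
save is defined in: Clickable, Label. First along the MRO is Clickable.

Clickable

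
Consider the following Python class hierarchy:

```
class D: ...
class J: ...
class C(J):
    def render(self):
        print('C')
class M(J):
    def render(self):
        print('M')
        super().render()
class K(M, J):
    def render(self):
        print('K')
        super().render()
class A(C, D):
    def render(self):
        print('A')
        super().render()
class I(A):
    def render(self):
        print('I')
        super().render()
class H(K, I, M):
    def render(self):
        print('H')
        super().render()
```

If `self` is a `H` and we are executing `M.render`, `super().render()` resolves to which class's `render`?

A

L[H] = H + merge(L[K], L[I], L[M], [K I M])
  take K:  [K M J object] + [I A C J D object] + [M J object] + [K I M]
  take I:  [M J object] + [I A C J D object] + [M J object] + [I M]
  take M:  [M J object] + [A C J D object] + [M J object] + [M]
  take A:  [J object] + [A C J D object] + [J object]
  take C:  [J object] + [C J D object] + [J object]
  take J:  [J object] + [J D object] + [J object]
  take D:  [object] + [D object] + [object]
  take object:  [object] + [object] + [object]
MRO: H K I M A C J D object
super() in M.render on a H instance goes to the class after M in H's MRO: A.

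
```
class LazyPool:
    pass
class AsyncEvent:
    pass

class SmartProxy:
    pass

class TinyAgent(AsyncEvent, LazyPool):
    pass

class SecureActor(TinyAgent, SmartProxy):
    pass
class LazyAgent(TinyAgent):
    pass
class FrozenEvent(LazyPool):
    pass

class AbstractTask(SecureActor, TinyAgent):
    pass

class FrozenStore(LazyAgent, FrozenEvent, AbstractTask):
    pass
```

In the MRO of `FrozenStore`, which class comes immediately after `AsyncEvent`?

LazyPool

L[FrozenStore] = FrozenStore + merge(L[LazyAgent], L[FrozenEvent], L[AbstractTask], [LazyAgent FrozenEvent AbstractTask])
  take LazyAgent:  [LazyAgent TinyAgent AsyncEvent LazyPool object] + [FrozenEvent LazyPool object] + [AbstractTask SecureActor TinyAgent AsyncEvent LazyPool SmartProxy object] + [LazyAgent FrozenEvent AbstractTask]
  take FrozenEvent:  [TinyAgent AsyncEvent LazyPool object] + [FrozenEvent LazyPool object] + [AbstractTask SecureActor TinyAgent AsyncEvent LazyPool SmartProxy object] + [FrozenEvent AbstractTask]
  take AbstractTask:  [TinyAgent AsyncEvent LazyPool object] + [LazyPool object] + [AbstractTask SecureActor TinyAgent AsyncEvent LazyPool SmartProxy object] + [AbstractTask]
  take SecureActor:  [TinyAgent AsyncEvent LazyPool object] + [LazyPool object] + [SecureActor TinyAgent AsyncEvent LazyPool SmartProxy object]
  take TinyAgent:  [TinyAgent AsyncEvent LazyPool object] + [LazyPool object] + [TinyAgent AsyncEvent LazyPool SmartProxy object]
  take AsyncEvent:  [AsyncEvent LazyPool object] + [LazyPool object] + [AsyncEvent LazyPool SmartProxy object]
  take LazyPool:  [LazyPool object] + [LazyPool object] + [LazyPool SmartProxy object]
  take SmartProxy:  [object] + [object] + [SmartProxy object]
  take object:  [object] + [object] + [object]
MRO: FrozenStore LazyAgent FrozenEvent AbstractTask SecureActor TinyAgent AsyncEvent LazyPool SmartProxy object
AsyncEvent is at position 6; next is LazyPool.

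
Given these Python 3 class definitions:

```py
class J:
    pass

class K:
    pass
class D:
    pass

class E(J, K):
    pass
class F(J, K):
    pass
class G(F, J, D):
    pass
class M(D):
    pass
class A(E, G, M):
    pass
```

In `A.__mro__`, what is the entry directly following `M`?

D

L[A] = A + merge(L[E], L[G], L[M], [E G M])
  take E:  [E J K object] + [G F J K D object] + [M D object] + [E G M]
  take G:  [J K object] + [G F J K D object] + [M D object] + [G M]
  take F:  [J K object] + [F J K D object] + [M D object] + [M]
  take J:  [J K object] + [J K D object] + [M D object] + [M]
  take K:  [K object] + [K D object] + [M D object] + [M]
  take M:  [object] + [D object] + [M D object] + [M]
  take D:  [object] + [D object] + [D object]
  take object:  [object] + [object] + [object]
MRO: A E G F J K M D object
M is at position 6; next is D.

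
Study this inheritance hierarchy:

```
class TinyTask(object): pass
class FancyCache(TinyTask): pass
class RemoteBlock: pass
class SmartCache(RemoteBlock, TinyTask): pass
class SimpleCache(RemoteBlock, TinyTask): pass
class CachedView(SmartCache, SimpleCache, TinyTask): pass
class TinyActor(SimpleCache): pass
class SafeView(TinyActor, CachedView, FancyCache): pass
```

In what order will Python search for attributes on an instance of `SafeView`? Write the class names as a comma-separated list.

L[SafeView] = SafeView + merge(L[TinyActor], L[CachedView], L[FancyCache], [TinyActor CachedView FancyCache])
  take TinyActor:  [TinyActor SimpleCache RemoteBlock TinyTask object] + [CachedView SmartCache SimpleCache RemoteBlock TinyTask object] + [FancyCache TinyTask object] + [TinyActor CachedView FancyCache]
  take CachedView:  [SimpleCache RemoteBlock TinyTask object] + [CachedView SmartCache SimpleCache RemoteBlock TinyTask object] + [FancyCache TinyTask object] + [CachedView FancyCache]
  take SmartCache:  [SimpleCache RemoteBlock TinyTask object] + [SmartCache SimpleCache RemoteBlock TinyTask object] + [FancyCache TinyTask object] + [FancyCache]
  take SimpleCache:  [SimpleCache RemoteBlock TinyTask object] + [SimpleCache RemoteBlock TinyTask object] + [FancyCache TinyTask object] + [FancyCache]
  take RemoteBlock:  [RemoteBlock TinyTask object] + [RemoteBlock TinyTask object] + [FancyCache TinyTask object] + [FancyCache]
  take FancyCache:  [TinyTask object] + [TinyTask object] + [FancyCache TinyTask object] + [FancyCache]
  take TinyTask:  [TinyTask object] + [TinyTask object] + [TinyTask object]
  take object:  [object] + [object] + [object]

SafeView, TinyActor, CachedView, SmartCache, SimpleCache, RemoteBlock, FancyCache, TinyTask, object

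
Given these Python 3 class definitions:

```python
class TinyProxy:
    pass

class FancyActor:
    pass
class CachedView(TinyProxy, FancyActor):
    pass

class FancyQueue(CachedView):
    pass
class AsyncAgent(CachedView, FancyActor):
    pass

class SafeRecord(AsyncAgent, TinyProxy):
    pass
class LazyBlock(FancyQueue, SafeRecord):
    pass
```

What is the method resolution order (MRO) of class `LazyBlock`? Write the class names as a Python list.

L[LazyBlock] = LazyBlock + merge(L[FancyQueue], L[SafeRecord], [FancyQueue SafeRecord])
  take FancyQueue:  [FancyQueue CachedView TinyProxy FancyActor object] + [SafeRecord AsyncAgent CachedView TinyProxy FancyActor object] + [FancyQueue SafeRecord]
  take SafeRecord:  [CachedView TinyProxy FancyActor object] + [SafeRecord AsyncAgent CachedView TinyProxy FancyActor object] + [SafeRecord]
  take AsyncAgent:  [CachedView TinyProxy FancyActor object] + [AsyncAgent CachedView TinyProxy FancyActor object]
  take CachedView:  [CachedView TinyProxy FancyActor object] + [CachedView TinyProxy FancyActor object]
  take TinyProxy:  [TinyProxy FancyActor object] + [TinyProxy FancyActor object]
  take FancyActor:  [FancyActor object] + [FancyActor object]
  take object:  [object] + [object]

[LazyBlock, FancyQueue, SafeRecord, AsyncAgent, CachedView, TinyProxy, FancyActor, object]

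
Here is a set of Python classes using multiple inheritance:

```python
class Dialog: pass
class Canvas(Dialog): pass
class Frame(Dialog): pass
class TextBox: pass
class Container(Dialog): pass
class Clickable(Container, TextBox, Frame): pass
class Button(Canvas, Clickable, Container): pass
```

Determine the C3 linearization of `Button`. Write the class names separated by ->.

L[Button] = Button + merge(L[Canvas], L[Clickable], L[Container], [Canvas Clickable Container])
  take Canvas:  [Canvas Dialog object] + [Clickable Container TextBox Frame Dialog object] + [Container Dialog object] + [Canvas Clickable Container]
  take Clickable:  [Dialog object] + [Clickable Container TextBox Frame Dialog object] + [Container Dialog object] + [Clickable Container]
  take Container:  [Dialog object] + [Container TextBox Frame Dialog object] + [Container Dialog object] + [Container]
  take TextBox:  [Dialog object] + [TextBox Frame Dialog object] + [Dialog object]
  take Frame:  [Dialog object] + [Frame Dialog object] + [Dialog object]
  take Dialog:  [Dialog object] + [Dialog object] + [Dialog object]
  take object:  [object] + [object] + [object]

Button -> Canvas -> Clickable -> Container -> TextBox -> Frame -> Dialog -> object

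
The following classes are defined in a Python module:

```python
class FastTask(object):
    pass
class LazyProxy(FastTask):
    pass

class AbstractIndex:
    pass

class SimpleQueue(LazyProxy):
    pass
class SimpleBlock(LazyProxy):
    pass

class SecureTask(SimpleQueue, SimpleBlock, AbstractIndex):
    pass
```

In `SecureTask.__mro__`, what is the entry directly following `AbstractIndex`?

L[SecureTask] = SecureTask + merge(L[SimpleQueue], L[SimpleBlock], L[AbstractIndex], [SimpleQueue SimpleBlock AbstractIndex])
  take SimpleQueue:  [SimpleQueue LazyProxy FastTask object] + [SimpleBlock LazyProxy FastTask object] + [AbstractIndex object] + [SimpleQueue SimpleBlock AbstractIndex]
  take SimpleBlock:  [LazyProxy FastTask object] + [SimpleBlock LazyProxy FastTask object] + [AbstractIndex object] + [SimpleBlock AbstractIndex]
  take LazyProxy:  [LazyProxy FastTask object] + [LazyProxy FastTask object] + [AbstractIndex object] + [AbstractIndex]
  take FastTask:  [FastTask object] + [FastTask object] + [AbstractIndex object] + [AbstractIndex]
  take AbstractIndex:  [object] + [object] + [AbstractIndex object] + [AbstractIndex]
  take object:  [object] + [object] + [object]
MRO: SecureTask SimpleQueue SimpleBlock LazyProxy FastTask AbstractIndex object
AbstractIndex is at position 5; next is object.

object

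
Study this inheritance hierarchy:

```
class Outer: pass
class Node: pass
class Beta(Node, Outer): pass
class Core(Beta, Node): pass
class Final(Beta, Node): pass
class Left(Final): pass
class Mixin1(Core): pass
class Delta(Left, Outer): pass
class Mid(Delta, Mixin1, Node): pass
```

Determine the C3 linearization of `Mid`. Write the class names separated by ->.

L[Mid] = Mid + merge(L[Delta], L[Mixin1], L[Node], [Delta Mixin1 Node])
  take Delta:  [Delta Left Final Beta Node Outer object] + [Mixin1 Core Beta Node Outer object] + [Node object] + [Delta Mixin1 Node]
  take Left:  [Left Final Beta Node Outer object] + [Mixin1 Core Beta Node Outer object] + [Node object] + [Mixin1 Node]
  take Final:  [Final Beta Node Outer object] + [Mixin1 Core Beta Node Outer object] + [Node object] + [Mixin1 Node]
  take Mixin1:  [Beta Node Outer object] + [Mixin1 Core Beta Node Outer object] + [Node object] + [Mixin1 Node]
  take Core:  [Beta Node Outer object] + [Core Beta Node Outer object] + [Node object] + [Node]
  take Beta:  [Beta Node Outer object] + [Beta Node Outer object] + [Node object] + [Node]
  take Node:  [Node Outer object] + [Node Outer object] + [Node object] + [Node]
  take Outer:  [Outer object] + [Outer object] + [object]
  take object:  [object] + [object] + [object]

Mid -> Delta -> Left -> Final -> Mixin1 -> Core -> Beta -> Node -> Outer -> object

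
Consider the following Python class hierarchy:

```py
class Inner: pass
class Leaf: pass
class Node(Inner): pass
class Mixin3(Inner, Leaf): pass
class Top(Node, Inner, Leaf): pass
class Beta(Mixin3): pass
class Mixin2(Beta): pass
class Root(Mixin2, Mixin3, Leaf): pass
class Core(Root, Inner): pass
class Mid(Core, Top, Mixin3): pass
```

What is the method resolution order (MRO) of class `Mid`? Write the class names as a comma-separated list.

Mid, Core, Root, Mixin2, Beta, Top, Mixin3, Node, Inner, Leaf, object

L[Mid] = Mid + merge(L[Core], L[Top], L[Mixin3], [Core Top Mixin3])
  take Core:  [Core Root Mixin2 Beta Mixin3 Inner Leaf object] + [Top Node Inner Leaf object] + [Mixin3 Inner Leaf object] + [Core Top Mixin3]
  take Root:  [Root Mixin2 Beta Mixin3 Inner Leaf object] + [Top Node Inner Leaf object] + [Mixin3 Inner Leaf object] + [Top Mixin3]
  take Mixin2:  [Mixin2 Beta Mixin3 Inner Leaf object] + [Top Node Inner Leaf object] + [Mixin3 Inner Leaf object] + [Top Mixin3]
  take Beta:  [Beta Mixin3 Inner Leaf object] + [Top Node Inner Leaf object] + [Mixin3 Inner Leaf object] + [Top Mixin3]
  take Top:  [Mixin3 Inner Leaf object] + [Top Node Inner Leaf object] + [Mixin3 Inner Leaf object] + [Top Mixin3]
  take Mixin3:  [Mixin3 Inner Leaf object] + [Node Inner Leaf object] + [Mixin3 Inner Leaf object] + [Mixin3]
  take Node:  [Inner Leaf object] + [Node Inner Leaf object] + [Inner Leaf object]
  take Inner:  [Inner Leaf object] + [Inner Leaf object] + [Inner Leaf object]
  take Leaf:  [Leaf object] + [Leaf object] + [Leaf object]
  take object:  [object] + [object] + [object]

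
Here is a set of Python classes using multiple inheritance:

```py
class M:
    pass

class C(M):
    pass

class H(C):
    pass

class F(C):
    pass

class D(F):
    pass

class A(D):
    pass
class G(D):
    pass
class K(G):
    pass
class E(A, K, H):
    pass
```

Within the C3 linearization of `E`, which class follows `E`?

A

L[E] = E + merge(L[A], L[K], L[H], [A K H])
  take A:  [A D F C M object] + [K G D F C M object] + [H C M object] + [A K H]
  take K:  [D F C M object] + [K G D F C M object] + [H C M object] + [K H]
  take G:  [D F C M object] + [G D F C M object] + [H C M object] + [H]
  take D:  [D F C M object] + [D F C M object] + [H C M object] + [H]
  take F:  [F C M object] + [F C M object] + [H C M object] + [H]
  take H:  [C M object] + [C M object] + [H C M object] + [H]
  take C:  [C M object] + [C M object] + [C M object]
  take M:  [M object] + [M object] + [M object]
  take object:  [object] + [object] + [object]
MRO: E A K G D F H C M object
E is at position 0; next is A.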